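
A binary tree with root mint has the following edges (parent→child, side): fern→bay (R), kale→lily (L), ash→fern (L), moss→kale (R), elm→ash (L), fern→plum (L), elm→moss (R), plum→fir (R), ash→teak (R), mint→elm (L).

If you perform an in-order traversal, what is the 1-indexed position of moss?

In-order visits the left subtree, then the node, then the right subtree.
At mint: go left to elm.
  At elm: go left to ash.
    At ash: go left to fern.
      At fern: go left to plum.
        At plum: no left child.
        Visit plum.
        At plum: go right to fir.
          fir is a leaf — visit fir.
      Visit fern.
      At fern: go right to bay.
        bay is a leaf — visit bay.
    Visit ash.
    At ash: go right to teak.
      teak is a leaf — visit teak.
  Visit elm.
  At elm: go right to moss.
    At moss: no left child.
    Visit moss.
    At moss: go right to kale.
      At kale: go left to lily.
        lily is a leaf — visit lily.
      Visit kale.
      At kale: no right child.
Visit mint.
At mint: no right child.
Full in-order sequence: plum, fir, fern, bay, ash, teak, elm, moss, lily, kale, mint.

8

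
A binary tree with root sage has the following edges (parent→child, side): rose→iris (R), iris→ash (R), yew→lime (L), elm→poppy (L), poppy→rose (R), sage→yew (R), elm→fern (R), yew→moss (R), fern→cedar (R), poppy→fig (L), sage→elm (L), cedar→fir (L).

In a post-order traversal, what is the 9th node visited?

elm

Post-order visits the left subtree, then the right subtree, then the node.
At sage: go left to elm.
  At elm: go left to poppy.
    At poppy: go left to fig.
      fig is a leaf — visit fig.
    At poppy: go right to rose.
      At rose: no left child.
      At rose: go right to iris.
        At iris: no left child.
        At iris: go right to ash.
          ash is a leaf — visit ash.
        Visit iris.
      Visit rose.
    Visit poppy.
  At elm: go right to fern.
    At fern: no left child.
    At fern: go right to cedar.
      At cedar: go left to fir.
        fir is a leaf — visit fir.
      At cedar: no right child.
      Visit cedar.
    Visit fern.
  Visit elm.
At sage: go right to yew.
  At yew: go left to lime.
    lime is a leaf — visit lime.
  At yew: go right to moss.
    moss is a leaf — visit moss.
  Visit yew.
Visit sage.
Full post-order sequence: fig, ash, iris, rose, poppy, fir, cedar, fern, elm, lime, moss, yew, sage.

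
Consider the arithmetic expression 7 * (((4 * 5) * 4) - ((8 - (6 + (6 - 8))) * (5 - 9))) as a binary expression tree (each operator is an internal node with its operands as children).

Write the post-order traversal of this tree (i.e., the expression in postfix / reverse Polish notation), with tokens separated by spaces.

Post-order on an expression tree gives postfix notation: for each operator, emit left operand, right operand, then the operator.

7 4 5 * 4 * 8 6 6 8 - + - 5 9 - * - *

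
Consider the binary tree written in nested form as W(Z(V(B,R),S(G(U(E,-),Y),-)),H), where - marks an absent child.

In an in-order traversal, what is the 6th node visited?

In-order visits the left subtree, then the node, then the right subtree.
At W: go left to Z.
  At Z: go left to V.
    At V: go left to B.
      B is a leaf — visit B.
    Visit V.
    At V: go right to R.
      R is a leaf — visit R.
  Visit Z.
  At Z: go right to S.
    At S: go left to G.
      At G: go left to U.
        At U: go left to E.
          E is a leaf — visit E.
        Visit U.
        At U: no right child.
      Visit G.
      At G: go right to Y.
        Y is a leaf — visit Y.
    Visit S.
    At S: no right child.
Visit W.
At W: go right to H.
  H is a leaf — visit H.
Full in-order sequence: B, V, R, Z, E, U, G, Y, S, W, H.

U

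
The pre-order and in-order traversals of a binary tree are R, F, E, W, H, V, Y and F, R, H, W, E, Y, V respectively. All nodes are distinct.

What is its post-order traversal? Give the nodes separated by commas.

The first element of pre-order is the root; it splits in-order into left and right subtrees.
Root R: left subtree has 1 node {F}, right has 5 {H, W, E, Y, V}.
  Root E: left subtree has 2 nodes {H, W}, right has 2 {Y, V}.
    Root W: left subtree has 1 node {H}, right has 0 { }.
    Root V: left subtree has 1 node {Y}, right has 0 { }.

F, H, W, Y, V, E, R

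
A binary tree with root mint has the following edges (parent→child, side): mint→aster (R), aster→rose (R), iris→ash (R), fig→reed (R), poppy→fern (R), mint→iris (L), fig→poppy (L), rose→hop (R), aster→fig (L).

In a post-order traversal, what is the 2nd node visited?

iris

Post-order visits the left subtree, then the right subtree, then the node.
At mint: go left to iris.
  At iris: no left child.
  At iris: go right to ash.
    ash is a leaf — visit ash.
  Visit iris.
At mint: go right to aster.
  At aster: go left to fig.
    At fig: go left to poppy.
      At poppy: no left child.
      At poppy: go right to fern.
        fern is a leaf — visit fern.
      Visit poppy.
    At fig: go right to reed.
      reed is a leaf — visit reed.
    Visit fig.
  At aster: go right to rose.
    At rose: no left child.
    At rose: go right to hop.
      hop is a leaf — visit hop.
    Visit rose.
  Visit aster.
Visit mint.
Full post-order sequence: ash, iris, fern, poppy, reed, fig, hop, rose, aster, mint.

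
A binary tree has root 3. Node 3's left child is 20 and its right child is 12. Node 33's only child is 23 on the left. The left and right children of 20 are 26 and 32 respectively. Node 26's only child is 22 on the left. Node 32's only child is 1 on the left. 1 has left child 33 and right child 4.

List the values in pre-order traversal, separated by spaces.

3 20 26 22 32 1 33 23 4 12

Pre-order visits the node, then its left subtree, then its right subtree.
Visit 3.
At 3: go left to 20.
  Visit 20.
  At 20: go left to 26.
    Visit 26.
    At 26: go left to 22.
      22 is a leaf — visit 22.
    At 26: no right child.
  At 20: go right to 32.
    Visit 32.
    At 32: go left to 1.
      Visit 1.
      At 1: go left to 33.
        Visit 33.
        At 33: go left to 23.
          23 is a leaf — visit 23.
        At 33: no right child.
      At 1: go right to 4.
        4 is a leaf — visit 4.
    At 32: no right child.
At 3: go right to 12.
  12 is a leaf — visit 12.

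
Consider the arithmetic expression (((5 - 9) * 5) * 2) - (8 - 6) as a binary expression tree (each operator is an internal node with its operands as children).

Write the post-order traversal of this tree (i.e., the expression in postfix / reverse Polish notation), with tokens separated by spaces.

Post-order on an expression tree gives postfix notation: for each operator, emit left operand, right operand, then the operator.

5 9 - 5 * 2 * 8 6 - -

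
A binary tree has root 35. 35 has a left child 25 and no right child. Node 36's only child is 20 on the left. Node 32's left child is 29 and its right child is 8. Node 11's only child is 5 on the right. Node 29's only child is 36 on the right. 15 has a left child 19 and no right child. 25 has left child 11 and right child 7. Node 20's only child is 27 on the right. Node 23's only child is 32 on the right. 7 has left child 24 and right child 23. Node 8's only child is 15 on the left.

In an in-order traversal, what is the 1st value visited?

11

In-order visits the left subtree, then the node, then the right subtree.
At 35: go left to 25.
  At 25: go left to 11.
    At 11: no left child.
    Visit 11.
    At 11: go right to 5.
      5 is a leaf — visit 5.
  Visit 25.
  At 25: go right to 7.
    At 7: go left to 24.
      24 is a leaf — visit 24.
    Visit 7.
    At 7: go right to 23.
      At 23: no left child.
      Visit 23.
      At 23: go right to 32.
        At 32: go left to 29.
          At 29: no left child.
          Visit 29.
          At 29: go right to 36.
            At 36: go left to 20.
              At 20: no left child.
              Visit 20.
              At 20: go right to 27.
                27 is a leaf — visit 27.
            Visit 36.
            At 36: no right child.
        Visit 32.
        At 32: go right to 8.
          At 8: go left to 15.
            At 15: go left to 19.
              19 is a leaf — visit 19.
            Visit 15.
            At 15: no right child.
          Visit 8.
          At 8: no right child.
Visit 35.
At 35: no right child.
Full in-order sequence: 11, 5, 25, 24, 7, 23, 29, 20, 27, 36, 32, 19, 15, 8, 35.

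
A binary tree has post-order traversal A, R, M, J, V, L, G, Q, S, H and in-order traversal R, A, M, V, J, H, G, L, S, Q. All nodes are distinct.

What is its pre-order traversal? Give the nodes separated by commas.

The last element of post-order is the root; it splits in-order into left and right subtrees.
Root H: left subtree has 5 nodes {R, A, M, V, J}, right has 4 {G, L, S, Q}.
  Root V: left subtree has 3 nodes {R, A, M}, right has 1 {J}.
    Root M: left subtree has 2 nodes {R, A}, right has 0 { }.
      Root R: left subtree has 0 nodes { }, right has 1 {A}.
  Root S: left subtree has 2 nodes {G, L}, right has 1 {Q}.
    Root G: left subtree has 0 nodes { }, right has 1 {L}.

H, V, M, R, A, J, S, G, L, Q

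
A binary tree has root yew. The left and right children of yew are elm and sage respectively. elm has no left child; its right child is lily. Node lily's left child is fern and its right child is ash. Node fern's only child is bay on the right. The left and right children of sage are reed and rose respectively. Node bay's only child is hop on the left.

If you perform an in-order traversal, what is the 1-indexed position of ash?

In-order visits the left subtree, then the node, then the right subtree.
At yew: go left to elm.
  At elm: no left child.
  Visit elm.
  At elm: go right to lily.
    At lily: go left to fern.
      At fern: no left child.
      Visit fern.
      At fern: go right to bay.
        At bay: go left to hop.
          hop is a leaf — visit hop.
        Visit bay.
        At bay: no right child.
    Visit lily.
    At lily: go right to ash.
      ash is a leaf — visit ash.
Visit yew.
At yew: go right to sage.
  At sage: go left to reed.
    reed is a leaf — visit reed.
  Visit sage.
  At sage: go right to rose.
    rose is a leaf — visit rose.
Full in-order sequence: elm, fern, hop, bay, lily, ash, yew, reed, sage, rose.

6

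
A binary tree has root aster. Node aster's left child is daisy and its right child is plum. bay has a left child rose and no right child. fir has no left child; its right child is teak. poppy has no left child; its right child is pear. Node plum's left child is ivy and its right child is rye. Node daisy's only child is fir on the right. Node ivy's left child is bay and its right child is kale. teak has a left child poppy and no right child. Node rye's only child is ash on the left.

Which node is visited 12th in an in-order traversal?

In-order visits the left subtree, then the node, then the right subtree.
At aster: go left to daisy.
  At daisy: no left child.
  Visit daisy.
  At daisy: go right to fir.
    At fir: no left child.
    Visit fir.
    At fir: go right to teak.
      At teak: go left to poppy.
        At poppy: no left child.
        Visit poppy.
        At poppy: go right to pear.
          pear is a leaf — visit pear.
      Visit teak.
      At teak: no right child.
Visit aster.
At aster: go right to plum.
  At plum: go left to ivy.
    At ivy: go left to bay.
      At bay: go left to rose.
        rose is a leaf — visit rose.
      Visit bay.
      At bay: no right child.
    Visit ivy.
    At ivy: go right to kale.
      kale is a leaf — visit kale.
  Visit plum.
  At plum: go right to rye.
    At rye: go left to ash.
      ash is a leaf — visit ash.
    Visit rye.
    At rye: no right child.
Full in-order sequence: daisy, fir, poppy, pear, teak, aster, rose, bay, ivy, kale, plum, ash, rye.

ash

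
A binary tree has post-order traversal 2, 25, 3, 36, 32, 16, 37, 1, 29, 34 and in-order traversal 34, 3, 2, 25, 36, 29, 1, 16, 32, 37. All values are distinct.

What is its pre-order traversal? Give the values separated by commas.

The last element of post-order is the root; it splits in-order into left and right subtrees.
Root 34: left subtree has 0 nodes { }, right has 9 {3, 2, 25, 36, 29, 1, 16, 32, 37}.
  Root 29: left subtree has 4 nodes {3, 2, 25, 36}, right has 4 {1, 16, 32, 37}.
    Root 36: left subtree has 3 nodes {3, 2, 25}, right has 0 { }.
      Root 3: left subtree has 0 nodes { }, right has 2 {2, 25}.
        Root 25: left subtree has 1 node {2}, right has 0 { }.
    Root 1: left subtree has 0 nodes { }, right has 3 {16, 32, 37}.
      Root 37: left subtree has 2 nodes {16, 32}, right has 0 { }.
        Root 16: left subtree has 0 nodes { }, right has 1 {32}.

34, 29, 36, 3, 25, 2, 1, 37, 16, 32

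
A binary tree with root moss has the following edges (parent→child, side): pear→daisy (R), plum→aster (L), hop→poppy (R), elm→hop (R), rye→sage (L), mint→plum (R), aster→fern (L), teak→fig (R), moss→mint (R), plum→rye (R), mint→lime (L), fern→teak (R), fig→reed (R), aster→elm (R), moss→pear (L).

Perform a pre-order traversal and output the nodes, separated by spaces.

moss pear daisy mint lime plum aster fern teak fig reed elm hop poppy rye sage

Pre-order visits the node, then its left subtree, then its right subtree.
Visit moss.
At moss: go left to pear.
  Visit pear.
  At pear: no left child.
  At pear: go right to daisy.
    daisy is a leaf — visit daisy.
At moss: go right to mint.
  Visit mint.
  At mint: go left to lime.
    lime is a leaf — visit lime.
  At mint: go right to plum.
    Visit plum.
    At plum: go left to aster.
      Visit aster.
      At aster: go left to fern.
        Visit fern.
        At fern: no left child.
        At fern: go right to teak.
          Visit teak.
          At teak: no left child.
          At teak: go right to fig.
            Visit fig.
            At fig: no left child.
            At fig: go right to reed.
              reed is a leaf — visit reed.
      At aster: go right to elm.
        Visit elm.
        At elm: no left child.
        At elm: go right to hop.
          Visit hop.
          At hop: no left child.
          At hop: go right to poppy.
            poppy is a leaf — visit poppy.
    At plum: go right to rye.
      Visit rye.
      At rye: go left to sage.
        sage is a leaf — visit sage.
      At rye: no right child.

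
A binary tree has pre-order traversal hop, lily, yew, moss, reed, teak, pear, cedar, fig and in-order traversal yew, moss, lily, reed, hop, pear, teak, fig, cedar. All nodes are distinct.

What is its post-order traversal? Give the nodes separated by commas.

The first element of pre-order is the root; it splits in-order into left and right subtrees.
Root hop: left subtree has 4 nodes {yew, moss, lily, reed}, right has 4 {pear, teak, fig, cedar}.
  Root lily: left subtree has 2 nodes {yew, moss}, right has 1 {reed}.
    Root yew: left subtree has 0 nodes { }, right has 1 {moss}.
  Root teak: left subtree has 1 node {pear}, right has 2 {fig, cedar}.
    Root cedar: left subtree has 1 node {fig}, right has 0 { }.

moss, yew, reed, lily, pear, fig, cedar, teak, hop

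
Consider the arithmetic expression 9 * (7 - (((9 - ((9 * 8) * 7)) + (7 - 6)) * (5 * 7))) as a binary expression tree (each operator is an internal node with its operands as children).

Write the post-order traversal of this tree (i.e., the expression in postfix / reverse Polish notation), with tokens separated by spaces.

Post-order on an expression tree gives postfix notation: for each operator, emit left operand, right operand, then the operator.

9 7 9 9 8 * 7 * - 7 6 - + 5 7 * * - *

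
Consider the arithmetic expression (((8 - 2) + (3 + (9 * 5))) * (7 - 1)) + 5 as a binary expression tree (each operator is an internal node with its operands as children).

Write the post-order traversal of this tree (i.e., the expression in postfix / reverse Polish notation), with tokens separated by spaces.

Post-order on an expression tree gives postfix notation: for each operator, emit left operand, right operand, then the operator.

8 2 - 3 9 5 * + + 7 1 - * 5 +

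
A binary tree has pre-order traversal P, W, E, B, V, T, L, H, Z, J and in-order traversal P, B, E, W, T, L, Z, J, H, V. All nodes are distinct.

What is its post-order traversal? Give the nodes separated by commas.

The first element of pre-order is the root; it splits in-order into left and right subtrees.
Root P: left subtree has 0 nodes { }, right has 9 {B, E, W, T, L, Z, J, H, V}.
  Root W: left subtree has 2 nodes {B, E}, right has 6 {T, L, Z, J, H, V}.
    Root E: left subtree has 1 node {B}, right has 0 { }.
    Root V: left subtree has 5 nodes {T, L, Z, J, H}, right has 0 { }.
      Root T: left subtree has 0 nodes { }, right has 4 {L, Z, J, H}.
        Root L: left subtree has 0 nodes { }, right has 3 {Z, J, H}.
          Root H: left subtree has 2 nodes {Z, J}, right has 0 { }.
            Root Z: left subtree has 0 nodes { }, right has 1 {J}.

B, E, J, Z, H, L, T, V, W, P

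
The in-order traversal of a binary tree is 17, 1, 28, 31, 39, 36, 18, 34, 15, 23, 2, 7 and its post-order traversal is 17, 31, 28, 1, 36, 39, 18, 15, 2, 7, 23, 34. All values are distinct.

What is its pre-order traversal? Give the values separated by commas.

34, 18, 39, 1, 17, 28, 31, 36, 23, 15, 7, 2

The last element of post-order is the root; it splits in-order into left and right subtrees.
Root 34: left subtree has 7 nodes {17, 1, 28, 31, 39, 36, 18}, right has 4 {15, 23, 2, 7}.
  Root 18: left subtree has 6 nodes {17, 1, 28, 31, 39, 36}, right has 0 { }.
    Root 39: left subtree has 4 nodes {17, 1, 28, 31}, right has 1 {36}.
      Root 1: left subtree has 1 node {17}, right has 2 {28, 31}.
        Root 28: left subtree has 0 nodes { }, right has 1 {31}.
  Root 23: left subtree has 1 node {15}, right has 2 {2, 7}.
    Root 7: left subtree has 1 node {2}, right has 0 { }.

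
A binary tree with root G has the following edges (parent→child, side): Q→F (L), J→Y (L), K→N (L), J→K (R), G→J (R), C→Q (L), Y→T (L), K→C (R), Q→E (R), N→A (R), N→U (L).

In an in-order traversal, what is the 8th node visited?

K

In-order visits the left subtree, then the node, then the right subtree.
At G: no left child.
Visit G.
At G: go right to J.
  At J: go left to Y.
    At Y: go left to T.
      T is a leaf — visit T.
    Visit Y.
    At Y: no right child.
  Visit J.
  At J: go right to K.
    At K: go left to N.
      At N: go left to U.
        U is a leaf — visit U.
      Visit N.
      At N: go right to A.
        A is a leaf — visit A.
    Visit K.
    At K: go right to C.
      At C: go left to Q.
        At Q: go left to F.
          F is a leaf — visit F.
        Visit Q.
        At Q: go right to E.
          E is a leaf — visit E.
      Visit C.
      At C: no right child.
Full in-order sequence: G, T, Y, J, U, N, A, K, F, Q, E, C.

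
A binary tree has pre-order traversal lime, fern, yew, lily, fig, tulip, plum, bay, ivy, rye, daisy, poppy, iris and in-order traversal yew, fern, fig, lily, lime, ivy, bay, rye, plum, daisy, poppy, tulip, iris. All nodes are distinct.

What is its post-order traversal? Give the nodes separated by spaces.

yew fig lily fern ivy rye bay poppy daisy plum iris tulip lime

The first element of pre-order is the root; it splits in-order into left and right subtrees.
Root lime: left subtree has 4 nodes {yew, fern, fig, lily}, right has 8 {ivy, bay, rye, plum, daisy, poppy, tulip, iris}.
  Root fern: left subtree has 1 node {yew}, right has 2 {fig, lily}.
    Root lily: left subtree has 1 node {fig}, right has 0 { }.
  Root tulip: left subtree has 6 nodes {ivy, bay, rye, plum, daisy, poppy}, right has 1 {iris}.
    Root plum: left subtree has 3 nodes {ivy, bay, rye}, right has 2 {daisy, poppy}.
      Root bay: left subtree has 1 node {ivy}, right has 1 {rye}.
      Root daisy: left subtree has 0 nodes { }, right has 1 {poppy}.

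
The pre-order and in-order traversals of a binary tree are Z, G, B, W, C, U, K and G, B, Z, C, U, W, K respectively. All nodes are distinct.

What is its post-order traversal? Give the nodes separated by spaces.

The first element of pre-order is the root; it splits in-order into left and right subtrees.
Root Z: left subtree has 2 nodes {G, B}, right has 4 {C, U, W, K}.
  Root G: left subtree has 0 nodes { }, right has 1 {B}.
  Root W: left subtree has 2 nodes {C, U}, right has 1 {K}.
    Root C: left subtree has 0 nodes { }, right has 1 {U}.

B G U C K W Z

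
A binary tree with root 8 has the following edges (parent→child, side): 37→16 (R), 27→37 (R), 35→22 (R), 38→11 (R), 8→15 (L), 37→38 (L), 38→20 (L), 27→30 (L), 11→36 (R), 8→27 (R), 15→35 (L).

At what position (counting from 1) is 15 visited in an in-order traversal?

In-order visits the left subtree, then the node, then the right subtree.
At 8: go left to 15.
  At 15: go left to 35.
    At 35: no left child.
    Visit 35.
    At 35: go right to 22.
      22 is a leaf — visit 22.
  Visit 15.
  At 15: no right child.
Visit 8.
At 8: go right to 27.
  At 27: go left to 30.
    30 is a leaf — visit 30.
  Visit 27.
  At 27: go right to 37.
    At 37: go left to 38.
      At 38: go left to 20.
        20 is a leaf — visit 20.
      Visit 38.
      At 38: go right to 11.
        At 11: no left child.
        Visit 11.
        At 11: go right to 36.
          36 is a leaf — visit 36.
    Visit 37.
    At 37: go right to 16.
      16 is a leaf — visit 16.
Full in-order sequence: 35, 22, 15, 8, 30, 27, 20, 38, 11, 36, 37, 16.

3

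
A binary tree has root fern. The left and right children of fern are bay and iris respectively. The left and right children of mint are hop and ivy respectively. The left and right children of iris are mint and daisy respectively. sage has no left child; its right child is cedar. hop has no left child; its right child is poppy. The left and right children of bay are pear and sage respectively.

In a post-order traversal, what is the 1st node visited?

Post-order visits the left subtree, then the right subtree, then the node.
At fern: go left to bay.
  At bay: go left to pear.
    pear is a leaf — visit pear.
  At bay: go right to sage.
    At sage: no left child.
    At sage: go right to cedar.
      cedar is a leaf — visit cedar.
    Visit sage.
  Visit bay.
At fern: go right to iris.
  At iris: go left to mint.
    At mint: go left to hop.
      At hop: no left child.
      At hop: go right to poppy.
        poppy is a leaf — visit poppy.
      Visit hop.
    At mint: go right to ivy.
      ivy is a leaf — visit ivy.
    Visit mint.
  At iris: go right to daisy.
    daisy is a leaf — visit daisy.
  Visit iris.
Visit fern.
Full post-order sequence: pear, cedar, sage, bay, poppy, hop, ivy, mint, daisy, iris, fern.

pear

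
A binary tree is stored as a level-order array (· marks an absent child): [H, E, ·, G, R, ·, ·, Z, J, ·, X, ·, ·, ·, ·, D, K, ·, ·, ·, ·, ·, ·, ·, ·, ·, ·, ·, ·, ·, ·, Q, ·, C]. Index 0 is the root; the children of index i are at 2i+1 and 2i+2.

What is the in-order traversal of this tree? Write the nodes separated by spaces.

Q D Z C K G J E R X H

In-order visits the left subtree, then the node, then the right subtree.
At H: go left to E.
  At E: go left to G.
    At G: go left to Z.
      At Z: go left to D.
        At D: go left to Q.
          Q is a leaf — visit Q.
        Visit D.
        At D: no right child.
      Visit Z.
      At Z: go right to K.
        At K: go left to C.
          C is a leaf — visit C.
        Visit K.
        At K: no right child.
    Visit G.
    At G: go right to J.
      J is a leaf — visit J.
  Visit E.
  At E: go right to R.
    At R: no left child.
    Visit R.
    At R: go right to X.
      X is a leaf — visit X.
Visit H.
At H: no right child.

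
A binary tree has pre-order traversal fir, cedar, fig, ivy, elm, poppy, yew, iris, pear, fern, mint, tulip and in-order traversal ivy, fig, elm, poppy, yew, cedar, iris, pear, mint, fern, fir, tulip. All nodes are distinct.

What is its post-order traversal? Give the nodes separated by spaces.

The first element of pre-order is the root; it splits in-order into left and right subtrees.
Root fir: left subtree has 10 nodes {ivy, fig, elm, poppy, yew, cedar, iris, pear, mint, fern}, right has 1 {tulip}.
  Root cedar: left subtree has 5 nodes {ivy, fig, elm, poppy, yew}, right has 4 {iris, pear, mint, fern}.
    Root fig: left subtree has 1 node {ivy}, right has 3 {elm, poppy, yew}.
      Root elm: left subtree has 0 nodes { }, right has 2 {poppy, yew}.
        Root poppy: left subtree has 0 nodes { }, right has 1 {yew}.
    Root iris: left subtree has 0 nodes { }, right has 3 {pear, mint, fern}.
      Root pear: left subtree has 0 nodes { }, right has 2 {mint, fern}.
        Root fern: left subtree has 1 node {mint}, right has 0 { }.

ivy yew poppy elm fig mint fern pear iris cedar tulip fir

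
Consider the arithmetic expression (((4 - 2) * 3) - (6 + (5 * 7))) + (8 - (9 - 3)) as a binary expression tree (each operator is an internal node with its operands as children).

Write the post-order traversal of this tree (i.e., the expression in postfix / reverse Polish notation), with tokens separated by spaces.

4 2 - 3 * 6 5 7 * + - 8 9 3 - - +

Post-order on an expression tree gives postfix notation: for each operator, emit left operand, right operand, then the operator.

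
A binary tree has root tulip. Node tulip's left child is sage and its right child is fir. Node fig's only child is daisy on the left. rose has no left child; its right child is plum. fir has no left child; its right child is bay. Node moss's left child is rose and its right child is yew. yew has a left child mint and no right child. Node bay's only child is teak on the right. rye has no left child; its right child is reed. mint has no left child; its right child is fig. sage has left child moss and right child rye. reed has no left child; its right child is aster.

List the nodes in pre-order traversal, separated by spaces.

tulip sage moss rose plum yew mint fig daisy rye reed aster fir bay teak

Pre-order visits the node, then its left subtree, then its right subtree.
Visit tulip.
At tulip: go left to sage.
  Visit sage.
  At sage: go left to moss.
    Visit moss.
    At moss: go left to rose.
      Visit rose.
      At rose: no left child.
      At rose: go right to plum.
        plum is a leaf — visit plum.
    At moss: go right to yew.
      Visit yew.
      At yew: go left to mint.
        Visit mint.
        At mint: no left child.
        At mint: go right to fig.
          Visit fig.
          At fig: go left to daisy.
            daisy is a leaf — visit daisy.
          At fig: no right child.
      At yew: no right child.
  At sage: go right to rye.
    Visit rye.
    At rye: no left child.
    At rye: go right to reed.
      Visit reed.
      At reed: no left child.
      At reed: go right to aster.
        aster is a leaf — visit aster.
At tulip: go right to fir.
  Visit fir.
  At fir: no left child.
  At fir: go right to bay.
    Visit bay.
    At bay: no left child.
    At bay: go right to teak.
      teak is a leaf — visit teak.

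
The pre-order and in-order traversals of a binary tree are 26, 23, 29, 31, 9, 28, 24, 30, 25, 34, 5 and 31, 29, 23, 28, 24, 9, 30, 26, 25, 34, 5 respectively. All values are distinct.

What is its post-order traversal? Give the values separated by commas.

31, 29, 24, 28, 30, 9, 23, 5, 34, 25, 26

The first element of pre-order is the root; it splits in-order into left and right subtrees.
Root 26: left subtree has 7 nodes {31, 29, 23, 28, 24, 9, 30}, right has 3 {25, 34, 5}.
  Root 23: left subtree has 2 nodes {31, 29}, right has 4 {28, 24, 9, 30}.
    Root 29: left subtree has 1 node {31}, right has 0 { }.
    Root 9: left subtree has 2 nodes {28, 24}, right has 1 {30}.
      Root 28: left subtree has 0 nodes { }, right has 1 {24}.
  Root 25: left subtree has 0 nodes { }, right has 2 {34, 5}.
    Root 34: left subtree has 0 nodes { }, right has 1 {5}.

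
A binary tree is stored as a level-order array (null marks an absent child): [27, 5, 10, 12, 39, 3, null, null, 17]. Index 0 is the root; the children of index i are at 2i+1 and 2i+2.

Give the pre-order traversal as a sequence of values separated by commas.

Pre-order visits the node, then its left subtree, then its right subtree.
Visit 27.
At 27: go left to 5.
  Visit 5.
  At 5: go left to 12.
    Visit 12.
    At 12: no left child.
    At 12: go right to 17.
      17 is a leaf — visit 17.
  At 5: go right to 39.
    39 is a leaf — visit 39.
At 27: go right to 10.
  Visit 10.
  At 10: go left to 3.
    3 is a leaf — visit 3.
  At 10: no right child.

27, 5, 12, 17, 39, 10, 3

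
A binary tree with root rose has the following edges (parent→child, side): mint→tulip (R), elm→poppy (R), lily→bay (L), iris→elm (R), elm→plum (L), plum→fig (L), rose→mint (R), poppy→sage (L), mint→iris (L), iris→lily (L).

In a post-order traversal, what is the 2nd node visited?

Post-order visits the left subtree, then the right subtree, then the node.
At rose: no left child.
At rose: go right to mint.
  At mint: go left to iris.
    At iris: go left to lily.
      At lily: go left to bay.
        bay is a leaf — visit bay.
      At lily: no right child.
      Visit lily.
    At iris: go right to elm.
      At elm: go left to plum.
        At plum: go left to fig.
          fig is a leaf — visit fig.
        At plum: no right child.
        Visit plum.
      At elm: go right to poppy.
        At poppy: go left to sage.
          sage is a leaf — visit sage.
        At poppy: no right child.
        Visit poppy.
      Visit elm.
    Visit iris.
  At mint: go right to tulip.
    tulip is a leaf — visit tulip.
  Visit mint.
Visit rose.
Full post-order sequence: bay, lily, fig, plum, sage, poppy, elm, iris, tulip, mint, rose.

lily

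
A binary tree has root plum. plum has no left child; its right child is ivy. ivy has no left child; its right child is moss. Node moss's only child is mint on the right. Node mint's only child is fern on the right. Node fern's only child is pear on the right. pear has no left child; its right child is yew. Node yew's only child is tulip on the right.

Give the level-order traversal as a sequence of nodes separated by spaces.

plum ivy moss mint fern pear yew tulip

Level-order visits nodes level by level from the root, left to right within each level.
Level 0: plum
Level 1: ivy
Level 2: moss
Level 3: mint
Level 4: fern
Level 5: pear
Level 6: yew
Level 7: tulip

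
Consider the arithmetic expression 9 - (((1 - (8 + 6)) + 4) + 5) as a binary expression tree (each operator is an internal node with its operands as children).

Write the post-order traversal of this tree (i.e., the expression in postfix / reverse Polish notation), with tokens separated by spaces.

9 1 8 6 + - 4 + 5 + -

Post-order on an expression tree gives postfix notation: for each operator, emit left operand, right operand, then the operator.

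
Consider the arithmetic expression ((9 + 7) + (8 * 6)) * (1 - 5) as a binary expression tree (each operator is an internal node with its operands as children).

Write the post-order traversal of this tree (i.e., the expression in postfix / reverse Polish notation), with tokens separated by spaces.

9 7 + 8 6 * + 1 5 - *

Post-order on an expression tree gives postfix notation: for each operator, emit left operand, right operand, then the operator.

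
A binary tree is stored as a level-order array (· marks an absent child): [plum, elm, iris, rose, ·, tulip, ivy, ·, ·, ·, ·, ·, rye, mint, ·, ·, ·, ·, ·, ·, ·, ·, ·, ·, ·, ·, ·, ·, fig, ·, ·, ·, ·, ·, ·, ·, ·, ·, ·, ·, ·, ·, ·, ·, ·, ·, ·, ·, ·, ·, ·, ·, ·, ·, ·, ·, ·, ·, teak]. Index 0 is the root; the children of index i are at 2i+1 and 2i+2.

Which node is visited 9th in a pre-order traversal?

fig

Pre-order visits the node, then its left subtree, then its right subtree.
Visit plum.
At plum: go left to elm.
  Visit elm.
  At elm: go left to rose.
    rose is a leaf — visit rose.
  At elm: no right child.
At plum: go right to iris.
  Visit iris.
  At iris: go left to tulip.
    Visit tulip.
    At tulip: no left child.
    At tulip: go right to rye.
      rye is a leaf — visit rye.
  At iris: go right to ivy.
    Visit ivy.
    At ivy: go left to mint.
      Visit mint.
      At mint: no left child.
      At mint: go right to fig.
        Visit fig.
        At fig: no left child.
        At fig: go right to teak.
          teak is a leaf — visit teak.
    At ivy: no right child.
Full pre-order sequence: plum, elm, rose, iris, tulip, rye, ivy, mint, fig, teak.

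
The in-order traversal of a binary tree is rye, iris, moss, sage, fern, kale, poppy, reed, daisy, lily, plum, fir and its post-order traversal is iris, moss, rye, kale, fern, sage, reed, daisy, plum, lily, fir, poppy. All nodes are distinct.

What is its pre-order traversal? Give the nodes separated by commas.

poppy, sage, rye, moss, iris, fern, kale, fir, lily, daisy, reed, plum

The last element of post-order is the root; it splits in-order into left and right subtrees.
Root poppy: left subtree has 6 nodes {rye, iris, moss, sage, fern, kale}, right has 5 {reed, daisy, lily, plum, fir}.
  Root sage: left subtree has 3 nodes {rye, iris, moss}, right has 2 {fern, kale}.
    Root rye: left subtree has 0 nodes { }, right has 2 {iris, moss}.
      Root moss: left subtree has 1 node {iris}, right has 0 { }.
    Root fern: left subtree has 0 nodes { }, right has 1 {kale}.
  Root fir: left subtree has 4 nodes {reed, daisy, lily, plum}, right has 0 { }.
    Root lily: left subtree has 2 nodes {reed, daisy}, right has 1 {plum}.
      Root daisy: left subtree has 1 node {reed}, right has 0 { }.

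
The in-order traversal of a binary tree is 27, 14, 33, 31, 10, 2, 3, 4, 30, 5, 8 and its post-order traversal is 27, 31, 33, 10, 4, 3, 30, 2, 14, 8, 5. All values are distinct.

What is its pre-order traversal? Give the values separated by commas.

The last element of post-order is the root; it splits in-order into left and right subtrees.
Root 5: left subtree has 9 nodes {27, 14, 33, 31, 10, 2, 3, 4, 30}, right has 1 {8}.
  Root 14: left subtree has 1 node {27}, right has 7 {33, 31, 10, 2, 3, 4, 30}.
    Root 2: left subtree has 3 nodes {33, 31, 10}, right has 3 {3, 4, 30}.
      Root 10: left subtree has 2 nodes {33, 31}, right has 0 { }.
        Root 33: left subtree has 0 nodes { }, right has 1 {31}.
      Root 30: left subtree has 2 nodes {3, 4}, right has 0 { }.
        Root 3: left subtree has 0 nodes { }, right has 1 {4}.

5, 14, 27, 2, 10, 33, 31, 30, 3, 4, 8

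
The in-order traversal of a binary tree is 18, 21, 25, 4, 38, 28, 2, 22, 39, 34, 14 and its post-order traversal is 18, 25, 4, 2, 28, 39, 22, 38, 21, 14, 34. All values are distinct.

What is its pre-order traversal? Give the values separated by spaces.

The last element of post-order is the root; it splits in-order into left and right subtrees.
Root 34: left subtree has 9 nodes {18, 21, 25, 4, 38, 28, 2, 22, 39}, right has 1 {14}.
  Root 21: left subtree has 1 node {18}, right has 7 {25, 4, 38, 28, 2, 22, 39}.
    Root 38: left subtree has 2 nodes {25, 4}, right has 4 {28, 2, 22, 39}.
      Root 4: left subtree has 1 node {25}, right has 0 { }.
      Root 22: left subtree has 2 nodes {28, 2}, right has 1 {39}.
        Root 28: left subtree has 0 nodes { }, right has 1 {2}.

34 21 18 38 4 25 22 28 2 39 14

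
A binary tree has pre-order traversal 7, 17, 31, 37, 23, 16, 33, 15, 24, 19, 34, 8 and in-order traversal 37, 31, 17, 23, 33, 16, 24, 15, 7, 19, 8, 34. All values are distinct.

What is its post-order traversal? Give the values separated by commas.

37, 31, 33, 24, 15, 16, 23, 17, 8, 34, 19, 7

The first element of pre-order is the root; it splits in-order into left and right subtrees.
Root 7: left subtree has 8 nodes {37, 31, 17, 23, 33, 16, 24, 15}, right has 3 {19, 8, 34}.
  Root 17: left subtree has 2 nodes {37, 31}, right has 5 {23, 33, 16, 24, 15}.
    Root 31: left subtree has 1 node {37}, right has 0 { }.
    Root 23: left subtree has 0 nodes { }, right has 4 {33, 16, 24, 15}.
      Root 16: left subtree has 1 node {33}, right has 2 {24, 15}.
        Root 15: left subtree has 1 node {24}, right has 0 { }.
  Root 19: left subtree has 0 nodes { }, right has 2 {8, 34}.
    Root 34: left subtree has 1 node {8}, right has 0 { }.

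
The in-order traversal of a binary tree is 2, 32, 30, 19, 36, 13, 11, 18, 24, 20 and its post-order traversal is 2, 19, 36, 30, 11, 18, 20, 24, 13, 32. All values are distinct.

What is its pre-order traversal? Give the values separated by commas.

The last element of post-order is the root; it splits in-order into left and right subtrees.
Root 32: left subtree has 1 node {2}, right has 8 {30, 19, 36, 13, 11, 18, 24, 20}.
  Root 13: left subtree has 3 nodes {30, 19, 36}, right has 4 {11, 18, 24, 20}.
    Root 30: left subtree has 0 nodes { }, right has 2 {19, 36}.
      Root 36: left subtree has 1 node {19}, right has 0 { }.
    Root 24: left subtree has 2 nodes {11, 18}, right has 1 {20}.
      Root 18: left subtree has 1 node {11}, right has 0 { }.

32, 2, 13, 30, 36, 19, 24, 18, 11, 20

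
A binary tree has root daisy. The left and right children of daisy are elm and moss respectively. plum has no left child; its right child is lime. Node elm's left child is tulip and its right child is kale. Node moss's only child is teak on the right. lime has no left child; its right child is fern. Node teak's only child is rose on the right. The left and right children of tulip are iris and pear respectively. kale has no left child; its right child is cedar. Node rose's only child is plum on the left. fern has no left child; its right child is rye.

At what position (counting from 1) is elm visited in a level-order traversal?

2

Level-order visits nodes level by level from the root, left to right within each level.
Level 0: daisy
Level 1: elm, moss
Level 2: tulip, kale, teak
Level 3: iris, pear, cedar, rose
Level 4: plum
Level 5: lime
Level 6: fern
Level 7: rye
Full level-order sequence: daisy, elm, moss, tulip, kale, teak, iris, pear, cedar, rose, plum, lime, fern, rye.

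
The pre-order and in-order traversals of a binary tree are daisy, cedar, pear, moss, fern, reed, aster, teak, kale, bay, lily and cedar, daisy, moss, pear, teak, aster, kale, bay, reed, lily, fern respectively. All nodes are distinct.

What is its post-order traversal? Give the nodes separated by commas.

The first element of pre-order is the root; it splits in-order into left and right subtrees.
Root daisy: left subtree has 1 node {cedar}, right has 9 {moss, pear, teak, aster, kale, bay, reed, lily, fern}.
  Root pear: left subtree has 1 node {moss}, right has 7 {teak, aster, kale, bay, reed, lily, fern}.
    Root fern: left subtree has 6 nodes {teak, aster, kale, bay, reed, lily}, right has 0 { }.
      Root reed: left subtree has 4 nodes {teak, aster, kale, bay}, right has 1 {lily}.
        Root aster: left subtree has 1 node {teak}, right has 2 {kale, bay}.
          Root kale: left subtree has 0 nodes { }, right has 1 {bay}.

cedar, moss, teak, bay, kale, aster, lily, reed, fern, pear, daisy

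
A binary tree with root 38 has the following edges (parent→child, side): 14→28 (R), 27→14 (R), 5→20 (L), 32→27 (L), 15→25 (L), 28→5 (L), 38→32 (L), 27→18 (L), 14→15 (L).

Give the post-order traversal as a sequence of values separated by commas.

Post-order visits the left subtree, then the right subtree, then the node.
At 38: go left to 32.
  At 32: go left to 27.
    At 27: go left to 18.
      18 is a leaf — visit 18.
    At 27: go right to 14.
      At 14: go left to 15.
        At 15: go left to 25.
          25 is a leaf — visit 25.
        At 15: no right child.
        Visit 15.
      At 14: go right to 28.
        At 28: go left to 5.
          At 5: go left to 20.
            20 is a leaf — visit 20.
          At 5: no right child.
          Visit 5.
        At 28: no right child.
        Visit 28.
      Visit 14.
    Visit 27.
  At 32: no right child.
  Visit 32.
At 38: no right child.
Visit 38.

18, 25, 15, 20, 5, 28, 14, 27, 32, 38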